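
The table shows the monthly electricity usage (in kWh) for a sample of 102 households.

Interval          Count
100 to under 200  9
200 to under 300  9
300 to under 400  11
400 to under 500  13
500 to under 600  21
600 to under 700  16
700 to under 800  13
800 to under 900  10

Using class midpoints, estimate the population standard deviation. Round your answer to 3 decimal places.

Midpoints: 150, 250, 350, 450, 550, 650, 750, 850
n = 102, Σfm = 53500, mean = 524.5098
Σfm² = 32395000
Σf(m − x̄)² = Σfm² − (Σfm)²/n = 32395000 − 53500²/102 = 4333725.4902
Population variance = 4333725.4902 / 102 = 42487.5048
Standard deviation = √42487.5048 = 206.1250

206.125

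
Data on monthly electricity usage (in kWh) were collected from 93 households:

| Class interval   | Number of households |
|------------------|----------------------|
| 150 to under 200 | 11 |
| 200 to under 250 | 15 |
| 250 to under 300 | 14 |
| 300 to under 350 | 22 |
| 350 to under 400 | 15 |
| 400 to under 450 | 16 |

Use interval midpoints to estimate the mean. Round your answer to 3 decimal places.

Midpoints: 175, 225, 275, 325, 375, 425
Σfm = 11×175 + 15×225 + 14×275 + 22×325 + 15×375 + 16×425 = 28725
n = Σf = 93
Mean = 28725 / 93 = 308.8710

308.871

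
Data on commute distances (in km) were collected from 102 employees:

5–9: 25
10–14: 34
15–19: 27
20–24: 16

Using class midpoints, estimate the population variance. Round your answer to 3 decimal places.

25.654

Midpoints: 7, 12, 17, 22
n = 102, Σfm = 1394, mean = 13.6667
Σfm² = 21668
Σf(m − x̄)² = Σfm² − (Σfm)²/n = 21668 − 1394²/102 = 2616.6667
Population variance = 2616.6667 / 102 = 25.6536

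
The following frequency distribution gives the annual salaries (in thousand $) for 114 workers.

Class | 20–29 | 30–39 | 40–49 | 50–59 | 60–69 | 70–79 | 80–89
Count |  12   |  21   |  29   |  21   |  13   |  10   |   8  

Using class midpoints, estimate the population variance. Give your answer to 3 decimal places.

Midpoints: 24.5, 34.5, 44.5, 54.5, 64.5, 74.5, 84.5
n = 114, Σfm = 5713, mean = 50.1140
Σfm² = 318708.5
Σf(m − x̄)² = Σfm² − (Σfm)²/n = 318708.5 − 5713²/114 = 32407.0175
Population variance = 32407.0175 / 114 = 284.2721

284.272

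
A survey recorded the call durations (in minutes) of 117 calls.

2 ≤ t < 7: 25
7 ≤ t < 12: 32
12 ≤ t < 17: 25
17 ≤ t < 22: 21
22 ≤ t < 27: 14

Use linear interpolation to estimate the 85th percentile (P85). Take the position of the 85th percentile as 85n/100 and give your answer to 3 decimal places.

21.155

Cumulative frequencies: 25, 57, 82, 103, 117
n = 117; position = 85n/100 = 99.45.
This falls in the class 17 ≤ t < 22: L = 17, F = 82, f = 21, h = 5.
85th percentile ≈ 17 + ((99.45 − 82) / 21) × 5 = 21.1548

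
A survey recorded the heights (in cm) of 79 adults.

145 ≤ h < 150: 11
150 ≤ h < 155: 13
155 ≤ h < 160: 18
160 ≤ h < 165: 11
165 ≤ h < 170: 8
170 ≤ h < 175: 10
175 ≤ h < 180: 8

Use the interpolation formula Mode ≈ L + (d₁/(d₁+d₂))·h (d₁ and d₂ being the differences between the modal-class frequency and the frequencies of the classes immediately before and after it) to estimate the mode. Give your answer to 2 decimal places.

157.08

Modal class: 155 ≤ h < 160 (highest frequency 18).
d₁ = 18 − 13 = 5, d₂ = 18 − 11 = 7
Mode ≈ 155 + (5/(5+7)) × 5 = 155 + 2.0833 = 157.0833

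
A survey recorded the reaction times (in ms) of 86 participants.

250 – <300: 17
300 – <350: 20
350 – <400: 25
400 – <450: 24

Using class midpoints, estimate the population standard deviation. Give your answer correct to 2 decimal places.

54.33

Midpoints: 275, 325, 375, 425
n = 86, Σfm = 30750, mean = 357.5581
Σfm² = 11248750
Σf(m − x̄)² = Σfm² − (Σfm)²/n = 11248750 − 30750²/86 = 253837.2093
Population variance = 253837.2093 / 86 = 2951.5955
Standard deviation = √2951.5955 = 54.3286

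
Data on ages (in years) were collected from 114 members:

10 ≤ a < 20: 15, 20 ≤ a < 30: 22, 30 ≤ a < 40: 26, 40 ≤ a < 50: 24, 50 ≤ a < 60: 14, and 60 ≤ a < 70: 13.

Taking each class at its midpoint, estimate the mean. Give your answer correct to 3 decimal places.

Midpoints: 15, 25, 35, 45, 55, 65
Σfm = 15×15 + 22×25 + 26×35 + 24×45 + 14×55 + 13×65 = 4380
n = Σf = 114
Mean = 4380 / 114 = 38.4211

38.421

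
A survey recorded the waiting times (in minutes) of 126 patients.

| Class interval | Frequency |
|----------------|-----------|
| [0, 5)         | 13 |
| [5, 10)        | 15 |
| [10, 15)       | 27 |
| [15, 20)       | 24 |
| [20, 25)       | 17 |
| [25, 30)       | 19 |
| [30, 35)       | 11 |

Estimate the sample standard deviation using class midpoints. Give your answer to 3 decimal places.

Midpoints: 2.5, 7.5, 12.5, 17.5, 22.5, 27.5, 32.5
n = 126, Σfm = 2165, mean = 17.1825
Σfm² = 47087.5
Σf(m − x̄)² = Σfm² − (Σfm)²/n = 47087.5 − 2165²/126 = 9887.3016
Sample variance = 9887.3016 / 125 = 79.0984
Standard deviation = √79.0984 = 8.8937

8.894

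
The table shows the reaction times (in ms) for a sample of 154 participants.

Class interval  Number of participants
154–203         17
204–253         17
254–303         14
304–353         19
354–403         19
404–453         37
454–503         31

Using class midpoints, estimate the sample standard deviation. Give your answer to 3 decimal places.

Midpoints: 178.5, 228.5, 278.5, 328.5, 378.5, 428.5, 478.5
n = 154, Σfm = 54939, mean = 356.7468
Σfm² = 21178936.5
Σf(m − x̄)² = Σfm² − (Σfm)²/n = 21178936.5 − 54939²/154 = 1579626.6234
Sample variance = 1579626.6234 / 153 = 10324.3570
Standard deviation = √10324.3570 = 101.6088

101.609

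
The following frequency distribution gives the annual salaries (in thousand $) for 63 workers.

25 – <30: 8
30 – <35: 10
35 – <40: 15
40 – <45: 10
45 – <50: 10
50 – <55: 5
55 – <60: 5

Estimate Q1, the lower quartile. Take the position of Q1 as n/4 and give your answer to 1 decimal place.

33.9

Cumulative frequencies: 8, 18, 33, 43, 53, 58, 63
n = 63; position = n/4 = 15.75.
This falls in the class 30 – <35: L = 30, F = 8, f = 10, h = 5.
Lower quartile ≈ 30 + ((15.75 − 8) / 10) × 5 = 33.8750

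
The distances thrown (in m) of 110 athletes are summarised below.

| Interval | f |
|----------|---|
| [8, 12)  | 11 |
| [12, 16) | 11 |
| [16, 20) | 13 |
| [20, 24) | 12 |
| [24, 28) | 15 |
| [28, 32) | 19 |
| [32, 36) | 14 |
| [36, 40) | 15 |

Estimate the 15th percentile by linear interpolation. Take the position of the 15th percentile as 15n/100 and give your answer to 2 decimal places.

14.00

Cumulative frequencies: 11, 22, 35, 47, 62, 81, 95, 110
n = 110; position = 15n/100 = 16.5.
This falls in the class [12, 16): L = 12, F = 11, f = 11, h = 4.
15th percentile ≈ 12 + ((16.5 − 11) / 11) × 4 = 14.0000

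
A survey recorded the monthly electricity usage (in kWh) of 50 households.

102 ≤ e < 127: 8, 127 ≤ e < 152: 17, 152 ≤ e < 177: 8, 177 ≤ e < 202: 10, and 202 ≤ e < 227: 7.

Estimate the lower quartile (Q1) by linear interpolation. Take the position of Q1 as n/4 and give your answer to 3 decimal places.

133.618

Cumulative frequencies: 8, 25, 33, 43, 50
n = 50; position = n/4 = 12.5.
This falls in the class 127 ≤ e < 152: L = 127, F = 8, f = 17, h = 25.
Lower quartile ≈ 127 + ((12.5 − 8) / 17) × 25 = 133.6176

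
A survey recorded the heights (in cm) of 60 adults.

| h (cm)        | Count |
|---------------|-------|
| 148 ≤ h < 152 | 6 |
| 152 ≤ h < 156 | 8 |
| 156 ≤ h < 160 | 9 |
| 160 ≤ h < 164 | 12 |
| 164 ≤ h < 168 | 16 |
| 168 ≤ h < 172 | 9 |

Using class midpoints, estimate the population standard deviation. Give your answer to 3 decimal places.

6.232

Midpoints: 150, 154, 158, 162, 166, 170
n = 60, Σfm = 9684, mean = 161.4000
Σfm² = 1565328
Σf(m − x̄)² = Σfm² − (Σfm)²/n = 1565328 − 9684²/60 = 2330.4000
Population variance = 2330.4000 / 60 = 38.8400
Standard deviation = √38.8400 = 6.2322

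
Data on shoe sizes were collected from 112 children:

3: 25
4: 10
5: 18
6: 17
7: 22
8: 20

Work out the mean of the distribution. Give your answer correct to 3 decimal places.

5.545

Values: 3, 4, 5, 6, 7, 8
Σfx = 25×3 + 10×4 + 18×5 + 17×6 + 22×7 + 20×8 = 621
n = Σf = 112
Mean = 621 / 112 = 5.5446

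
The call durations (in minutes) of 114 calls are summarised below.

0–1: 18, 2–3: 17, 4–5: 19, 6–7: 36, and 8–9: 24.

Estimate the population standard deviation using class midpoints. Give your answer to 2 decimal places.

Midpoints: 0.5, 2.5, 4.5, 6.5, 8.5
n = 114, Σfm = 575, mean = 5.0439
Σfm² = 3750.5
Σf(m − x̄)² = Σfm² − (Σfm)²/n = 3750.5 − 575²/114 = 850.2807
Population variance = 850.2807 / 114 = 7.4586
Standard deviation = √7.4586 = 2.7310

2.73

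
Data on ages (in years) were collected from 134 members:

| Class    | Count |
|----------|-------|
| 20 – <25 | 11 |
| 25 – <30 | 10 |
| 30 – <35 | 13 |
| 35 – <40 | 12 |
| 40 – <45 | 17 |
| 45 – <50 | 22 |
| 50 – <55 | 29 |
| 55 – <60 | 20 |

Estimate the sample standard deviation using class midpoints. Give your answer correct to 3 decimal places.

10.987

Midpoints: 22.5, 27.5, 32.5, 37.5, 42.5, 47.5, 52.5, 57.5
n = 134, Σfm = 5835, mean = 43.5448
Σfm² = 270137.5
Σf(m − x̄)² = Σfm² − (Σfm)²/n = 270137.5 − 5835²/134 = 16053.7313
Sample variance = 16053.7313 / 133 = 120.7047
Standard deviation = √120.7047 = 10.9866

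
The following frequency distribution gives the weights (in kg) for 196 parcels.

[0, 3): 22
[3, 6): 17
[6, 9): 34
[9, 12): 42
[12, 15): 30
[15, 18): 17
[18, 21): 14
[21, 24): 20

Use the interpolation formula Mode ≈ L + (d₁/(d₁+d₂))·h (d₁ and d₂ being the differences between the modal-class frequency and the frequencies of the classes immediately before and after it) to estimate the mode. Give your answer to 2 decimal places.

Modal class: [9, 12) (highest frequency 42).
d₁ = 42 − 34 = 8, d₂ = 42 − 30 = 12
Mode ≈ 9 + (8/(8+12)) × 3 = 9 + 1.2000 = 10.2000

10.20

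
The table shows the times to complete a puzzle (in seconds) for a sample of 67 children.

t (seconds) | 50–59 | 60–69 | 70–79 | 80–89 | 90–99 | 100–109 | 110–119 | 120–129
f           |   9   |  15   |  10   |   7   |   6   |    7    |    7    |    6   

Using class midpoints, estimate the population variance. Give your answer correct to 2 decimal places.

513.34

Midpoints: 54.5, 64.5, 74.5, 84.5, 94.5, 104.5, 114.5, 124.5
n = 67, Σfm = 5641.5, mean = 84.2015
Σfm² = 509416.75
Σf(m − x̄)² = Σfm² − (Σfm)²/n = 509416.75 − 5641.5²/67 = 34394.0299
Population variance = 34394.0299 / 67 = 513.3437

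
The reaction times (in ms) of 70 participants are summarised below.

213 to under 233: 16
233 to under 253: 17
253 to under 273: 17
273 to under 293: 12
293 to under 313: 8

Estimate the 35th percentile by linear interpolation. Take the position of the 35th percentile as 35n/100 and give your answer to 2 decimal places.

243.00

Cumulative frequencies: 16, 33, 50, 62, 70
n = 70; position = 35n/100 = 24.5.
This falls in the class 233 to under 253: L = 233, F = 16, f = 17, h = 20.
35th percentile ≈ 233 + ((24.5 − 16) / 17) × 20 = 243.0000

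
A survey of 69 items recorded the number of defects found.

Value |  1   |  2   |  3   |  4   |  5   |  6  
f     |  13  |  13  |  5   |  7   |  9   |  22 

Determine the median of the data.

Cumulative frequencies: 13, 26, 31, 38, 47, 69
n = 69, so the median is the value in position (n+1)/2 = 35.
Position 35 falls at value 4.

4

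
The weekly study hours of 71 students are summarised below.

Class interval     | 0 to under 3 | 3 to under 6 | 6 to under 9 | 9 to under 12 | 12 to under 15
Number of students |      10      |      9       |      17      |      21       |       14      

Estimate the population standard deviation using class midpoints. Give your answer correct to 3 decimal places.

Midpoints: 1.5, 4.5, 7.5, 10.5, 13.5
n = 71, Σfm = 592.5, mean = 8.3451
Σfm² = 6027.75
Σf(m − x̄)² = Σfm² − (Σfm)²/n = 6027.75 − 592.5²/71 = 1083.2958
Population variance = 1083.2958 / 71 = 15.2577
Standard deviation = √15.2577 = 3.9061

3.906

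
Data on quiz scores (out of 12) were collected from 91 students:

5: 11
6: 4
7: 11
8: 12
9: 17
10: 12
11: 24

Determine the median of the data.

9

Cumulative frequencies: 11, 15, 26, 38, 55, 67, 91
n = 91, so the median is the value in position (n+1)/2 = 46.
Position 46 falls at value 9.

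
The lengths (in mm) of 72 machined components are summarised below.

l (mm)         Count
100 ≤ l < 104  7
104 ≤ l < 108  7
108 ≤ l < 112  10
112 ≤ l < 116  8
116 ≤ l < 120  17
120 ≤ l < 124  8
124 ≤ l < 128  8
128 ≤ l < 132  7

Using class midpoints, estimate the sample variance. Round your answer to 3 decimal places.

70.260

Midpoints: 102, 106, 110, 114, 118, 122, 126, 130
n = 72, Σfm = 8368, mean = 116.2222
Σfm² = 977536
Σf(m − x̄)² = Σfm² − (Σfm)²/n = 977536 − 8368²/72 = 4988.4444
Sample variance = 4988.4444 / 71 = 70.2598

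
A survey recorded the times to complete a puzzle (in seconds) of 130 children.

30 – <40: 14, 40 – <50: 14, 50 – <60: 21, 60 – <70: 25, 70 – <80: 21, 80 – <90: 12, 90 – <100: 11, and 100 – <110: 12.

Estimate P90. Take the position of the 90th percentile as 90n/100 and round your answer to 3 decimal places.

99.091

Cumulative frequencies: 14, 28, 49, 74, 95, 107, 118, 130
n = 130; position = 90n/100 = 117.
This falls in the class 90 – <100: L = 90, F = 107, f = 11, h = 10.
90th percentile ≈ 90 + ((117 − 107) / 11) × 10 = 99.0909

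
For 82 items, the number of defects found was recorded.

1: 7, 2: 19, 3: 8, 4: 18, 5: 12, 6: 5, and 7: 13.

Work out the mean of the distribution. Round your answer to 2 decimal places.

Values: 1, 2, 3, 4, 5, 6, 7
Σfx = 7×1 + 19×2 + 8×3 + 18×4 + 12×5 + 5×6 + 13×7 = 322
n = Σf = 82
Mean = 322 / 82 = 3.9268

3.93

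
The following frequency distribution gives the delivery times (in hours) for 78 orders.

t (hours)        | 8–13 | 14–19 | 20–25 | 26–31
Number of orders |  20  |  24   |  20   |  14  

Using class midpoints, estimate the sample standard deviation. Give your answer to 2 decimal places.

Midpoints: 10.5, 16.5, 22.5, 28.5
n = 78, Σfm = 1455, mean = 18.6538
Σfm² = 30235.5
Σf(m − x̄)² = Σfm² − (Σfm)²/n = 30235.5 − 1455²/78 = 3094.1538
Sample variance = 3094.1538 / 77 = 40.1838
Standard deviation = √40.1838 = 6.3391

6.34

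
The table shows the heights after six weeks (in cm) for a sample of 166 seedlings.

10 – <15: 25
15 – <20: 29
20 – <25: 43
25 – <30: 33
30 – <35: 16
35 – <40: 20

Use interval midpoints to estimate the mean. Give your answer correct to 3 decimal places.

23.886

Midpoints: 12.5, 17.5, 22.5, 27.5, 32.5, 37.5
Σfm = 25×12.5 + 29×17.5 + 43×22.5 + 33×27.5 + 16×32.5 + 20×37.5 = 3965
n = Σf = 166
Mean = 3965 / 166 = 23.8855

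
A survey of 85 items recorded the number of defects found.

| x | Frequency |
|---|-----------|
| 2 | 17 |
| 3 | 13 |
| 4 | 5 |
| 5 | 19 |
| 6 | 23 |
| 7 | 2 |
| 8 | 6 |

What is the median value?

5

Cumulative frequencies: 17, 30, 35, 54, 77, 79, 85
n = 85, so the median is the value in position (n+1)/2 = 43.
Position 43 falls at value 5.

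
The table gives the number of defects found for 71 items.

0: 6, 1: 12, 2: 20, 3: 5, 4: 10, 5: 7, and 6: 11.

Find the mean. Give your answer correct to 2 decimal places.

Values: 0, 1, 2, 3, 4, 5, 6
Σfx = 6×0 + 12×1 + 20×2 + 5×3 + 10×4 + 7×5 + 11×6 = 208
n = Σf = 71
Mean = 208 / 71 = 2.9296

2.93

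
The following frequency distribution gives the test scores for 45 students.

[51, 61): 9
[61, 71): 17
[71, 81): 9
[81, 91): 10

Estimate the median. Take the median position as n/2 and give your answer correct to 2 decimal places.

68.94

Cumulative frequencies: 9, 26, 35, 45
n = 45; position = n/2 = 22.5.
This falls in the class [61, 71): L = 61, F = 9, f = 17, h = 10.
Median ≈ 61 + ((22.5 − 9) / 17) × 10 = 68.9412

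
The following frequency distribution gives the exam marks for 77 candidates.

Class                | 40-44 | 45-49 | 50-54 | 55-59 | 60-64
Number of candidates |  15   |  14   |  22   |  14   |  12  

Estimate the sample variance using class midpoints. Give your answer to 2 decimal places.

Midpoints: 42, 47, 52, 57, 62
n = 77, Σfm = 3974, mean = 51.6104
Σfm² = 208488
Σf(m − x̄)² = Σfm² − (Σfm)²/n = 208488 − 3974²/77 = 3388.3117
Sample variance = 3388.3117 / 76 = 44.5830

44.58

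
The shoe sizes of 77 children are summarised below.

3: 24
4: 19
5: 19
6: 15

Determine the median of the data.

Cumulative frequencies: 24, 43, 62, 77
n = 77, so the median is the value in position (n+1)/2 = 39.
Position 39 falls at value 4.

4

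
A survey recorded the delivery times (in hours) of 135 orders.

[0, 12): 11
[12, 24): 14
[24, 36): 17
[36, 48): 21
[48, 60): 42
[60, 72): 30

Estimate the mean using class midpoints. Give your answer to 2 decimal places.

44.13

Midpoints: 6, 18, 30, 42, 54, 66
Σfm = 11×6 + 14×18 + 17×30 + 21×42 + 42×54 + 30×66 = 5958
n = Σf = 135
Mean = 5958 / 135 = 44.1333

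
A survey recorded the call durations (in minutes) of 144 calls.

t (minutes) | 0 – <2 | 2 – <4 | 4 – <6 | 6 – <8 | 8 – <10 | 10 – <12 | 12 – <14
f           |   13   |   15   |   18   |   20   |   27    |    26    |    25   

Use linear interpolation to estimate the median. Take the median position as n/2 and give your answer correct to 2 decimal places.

8.44

Cumulative frequencies: 13, 28, 46, 66, 93, 119, 144
n = 144; position = n/2 = 72.
This falls in the class 8 – <10: L = 8, F = 66, f = 27, h = 2.
Median ≈ 8 + ((72 − 66) / 27) × 2 = 8.4444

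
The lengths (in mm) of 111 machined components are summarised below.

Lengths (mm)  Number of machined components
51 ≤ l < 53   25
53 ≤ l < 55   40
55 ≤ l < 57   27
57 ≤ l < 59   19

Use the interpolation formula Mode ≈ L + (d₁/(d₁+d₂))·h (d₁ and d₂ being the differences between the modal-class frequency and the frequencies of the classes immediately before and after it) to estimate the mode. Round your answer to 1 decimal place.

54.1

Modal class: 53 ≤ l < 55 (highest frequency 40).
d₁ = 40 − 25 = 15, d₂ = 40 − 27 = 13
Mode ≈ 53 + (15/(15+13)) × 2 = 53 + 1.0714 = 54.0714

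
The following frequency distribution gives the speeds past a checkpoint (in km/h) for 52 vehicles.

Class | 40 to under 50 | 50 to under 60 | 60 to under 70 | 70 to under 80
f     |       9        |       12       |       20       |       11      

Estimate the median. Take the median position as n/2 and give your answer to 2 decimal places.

62.50

Cumulative frequencies: 9, 21, 41, 52
n = 52; position = n/2 = 26.
This falls in the class 60 to under 70: L = 60, F = 21, f = 20, h = 10.
Median ≈ 60 + ((26 − 21) / 20) × 10 = 62.5000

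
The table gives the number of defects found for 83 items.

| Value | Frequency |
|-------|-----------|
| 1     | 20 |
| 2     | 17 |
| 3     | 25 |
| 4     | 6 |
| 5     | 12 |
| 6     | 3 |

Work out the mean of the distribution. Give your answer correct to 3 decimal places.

2.783

Values: 1, 2, 3, 4, 5, 6
Σfx = 20×1 + 17×2 + 25×3 + 6×4 + 12×5 + 3×6 = 231
n = Σf = 83
Mean = 231 / 83 = 2.7831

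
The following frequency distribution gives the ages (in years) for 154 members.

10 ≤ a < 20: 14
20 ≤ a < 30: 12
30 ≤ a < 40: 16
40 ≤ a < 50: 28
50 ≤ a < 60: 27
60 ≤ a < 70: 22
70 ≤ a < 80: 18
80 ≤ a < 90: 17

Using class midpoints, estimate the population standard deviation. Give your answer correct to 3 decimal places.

20.686

Midpoints: 15, 25, 35, 45, 55, 65, 75, 85
n = 154, Σfm = 8040, mean = 52.2078
Σfm² = 485650
Σf(m − x̄)² = Σfm² − (Σfm)²/n = 485650 − 8040²/154 = 65899.3506
Population variance = 65899.3506 / 154 = 427.9179
Standard deviation = √427.9179 = 20.6862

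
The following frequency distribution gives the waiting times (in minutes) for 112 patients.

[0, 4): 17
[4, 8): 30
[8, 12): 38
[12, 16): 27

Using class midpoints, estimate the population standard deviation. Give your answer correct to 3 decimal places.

4.014

Midpoints: 2, 6, 10, 14
n = 112, Σfm = 972, mean = 8.6786
Σfm² = 10240
Σf(m − x̄)² = Σfm² − (Σfm)²/n = 10240 − 972²/112 = 1804.4286
Population variance = 1804.4286 / 112 = 16.1110
Standard deviation = √16.1110 = 4.0138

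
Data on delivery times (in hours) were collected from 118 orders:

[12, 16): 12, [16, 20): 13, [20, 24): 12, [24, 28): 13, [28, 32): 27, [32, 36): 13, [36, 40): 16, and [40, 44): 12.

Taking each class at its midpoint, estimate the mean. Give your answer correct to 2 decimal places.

28.54

Midpoints: 14, 18, 22, 26, 30, 34, 38, 42
Σfm = 12×14 + 13×18 + 12×22 + 13×26 + 27×30 + 13×34 + 16×38 + 12×42 = 3368
n = Σf = 118
Mean = 3368 / 118 = 28.5424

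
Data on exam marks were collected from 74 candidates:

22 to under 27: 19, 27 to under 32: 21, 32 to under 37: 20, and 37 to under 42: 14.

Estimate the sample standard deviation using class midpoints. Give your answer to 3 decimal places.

Midpoints: 24.5, 29.5, 34.5, 39.5
n = 74, Σfm = 2328, mean = 31.4595
Σfm² = 75328.5
Σf(m − x̄)² = Σfm² − (Σfm)²/n = 75328.5 − 2328²/74 = 2090.8784
Sample variance = 2090.8784 / 73 = 28.6422
Standard deviation = √28.6422 = 5.3518

5.352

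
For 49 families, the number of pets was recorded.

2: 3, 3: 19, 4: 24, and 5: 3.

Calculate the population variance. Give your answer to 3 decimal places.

0.492

Values: 2, 3, 4, 5
n = 49, Σfx = 174, mean = 3.5510
Σfx² = 642
Σf(x − x̄)² = Σfx² − (Σfx)²/n = 642 − 174²/49 = 24.1224
Population variance = 24.1224 / 49 = 0.4923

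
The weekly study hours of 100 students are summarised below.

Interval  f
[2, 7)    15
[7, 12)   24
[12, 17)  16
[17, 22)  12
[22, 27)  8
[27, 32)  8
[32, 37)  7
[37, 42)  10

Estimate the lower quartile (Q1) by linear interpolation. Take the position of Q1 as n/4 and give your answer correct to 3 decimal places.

Cumulative frequencies: 15, 39, 55, 67, 75, 83, 90, 100
n = 100; position = n/4 = 25.
This falls in the class [7, 12): L = 7, F = 15, f = 24, h = 5.
Lower quartile ≈ 7 + ((25 − 15) / 24) × 5 = 9.0833

9.083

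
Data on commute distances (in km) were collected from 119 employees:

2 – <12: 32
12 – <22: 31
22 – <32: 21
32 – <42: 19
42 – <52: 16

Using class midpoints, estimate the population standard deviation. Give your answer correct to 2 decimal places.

13.77

Midpoints: 7, 17, 27, 37, 47
n = 119, Σfm = 2773, mean = 23.3025
Σfm² = 87191
Σf(m − x̄)² = Σfm² − (Σfm)²/n = 87191 − 2773²/119 = 22573.1092
Population variance = 22573.1092 / 119 = 189.6900
Standard deviation = √189.6900 = 13.7728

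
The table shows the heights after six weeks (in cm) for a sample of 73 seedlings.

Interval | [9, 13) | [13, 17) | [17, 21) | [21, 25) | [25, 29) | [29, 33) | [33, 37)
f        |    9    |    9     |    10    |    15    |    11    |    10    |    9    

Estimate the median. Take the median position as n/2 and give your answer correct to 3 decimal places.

Cumulative frequencies: 9, 18, 28, 43, 54, 64, 73
n = 73; position = n/2 = 36.5.
This falls in the class [21, 25): L = 21, F = 28, f = 15, h = 4.
Median ≈ 21 + ((36.5 − 28) / 15) × 4 = 23.2667

23.267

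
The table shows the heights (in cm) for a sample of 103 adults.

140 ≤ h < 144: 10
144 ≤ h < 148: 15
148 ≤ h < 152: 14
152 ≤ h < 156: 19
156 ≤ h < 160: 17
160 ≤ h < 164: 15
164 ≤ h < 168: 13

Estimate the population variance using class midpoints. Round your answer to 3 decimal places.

Midpoints: 142, 146, 150, 154, 158, 162, 166
n = 103, Σfm = 15910, mean = 154.4660
Σfm² = 2463260
Σf(m − x̄)² = Σfm² − (Σfm)²/n = 2463260 − 15910²/103 = 5705.6311
Population variance = 5705.6311 / 103 = 55.3945

55.394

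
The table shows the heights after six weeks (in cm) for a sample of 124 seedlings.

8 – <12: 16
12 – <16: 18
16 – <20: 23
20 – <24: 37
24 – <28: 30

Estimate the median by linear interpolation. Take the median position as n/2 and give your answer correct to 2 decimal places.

Cumulative frequencies: 16, 34, 57, 94, 124
n = 124; position = n/2 = 62.
This falls in the class 20 – <24: L = 20, F = 57, f = 37, h = 4.
Median ≈ 20 + ((62 − 57) / 37) × 4 = 20.5405

20.54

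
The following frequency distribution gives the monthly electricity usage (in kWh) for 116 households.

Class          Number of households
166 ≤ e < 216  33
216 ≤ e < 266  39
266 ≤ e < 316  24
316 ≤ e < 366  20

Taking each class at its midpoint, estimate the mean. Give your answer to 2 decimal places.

Midpoints: 191, 241, 291, 341
Σfm = 33×191 + 39×241 + 24×291 + 20×341 = 29506
n = Σf = 116
Mean = 29506 / 116 = 254.3621

254.36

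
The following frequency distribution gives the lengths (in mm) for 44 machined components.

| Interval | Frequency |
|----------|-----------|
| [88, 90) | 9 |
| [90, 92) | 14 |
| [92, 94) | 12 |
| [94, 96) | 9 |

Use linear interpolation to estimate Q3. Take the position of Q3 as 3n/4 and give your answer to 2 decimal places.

93.67

Cumulative frequencies: 9, 23, 35, 44
n = 44; position = 3n/4 = 33.
This falls in the class [92, 94): L = 92, F = 23, f = 12, h = 2.
Upper quartile ≈ 92 + ((33 − 23) / 12) × 2 = 93.6667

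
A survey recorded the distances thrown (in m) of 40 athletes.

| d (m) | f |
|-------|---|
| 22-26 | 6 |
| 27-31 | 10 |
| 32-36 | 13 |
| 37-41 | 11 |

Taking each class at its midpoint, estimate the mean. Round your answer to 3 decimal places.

32.625

Midpoints: 24, 29, 34, 39
Σfm = 6×24 + 10×29 + 13×34 + 11×39 = 1305
n = Σf = 40
Mean = 1305 / 40 = 32.6250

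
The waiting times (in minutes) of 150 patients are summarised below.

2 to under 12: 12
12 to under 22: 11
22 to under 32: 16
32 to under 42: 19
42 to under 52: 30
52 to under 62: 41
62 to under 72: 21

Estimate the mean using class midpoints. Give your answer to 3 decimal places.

43.733

Midpoints: 7, 17, 27, 37, 47, 57, 67
Σfm = 12×7 + 11×17 + 16×27 + 19×37 + 30×47 + 41×57 + 21×67 = 6560
n = Σf = 150
Mean = 6560 / 150 = 43.7333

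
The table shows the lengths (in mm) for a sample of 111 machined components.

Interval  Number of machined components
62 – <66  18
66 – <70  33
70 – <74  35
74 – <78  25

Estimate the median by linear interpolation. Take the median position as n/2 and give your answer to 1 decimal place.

70.5

Cumulative frequencies: 18, 51, 86, 111
n = 111; position = n/2 = 55.5.
This falls in the class 70 – <74: L = 70, F = 51, f = 35, h = 4.
Median ≈ 70 + ((55.5 − 51) / 35) × 4 = 70.5143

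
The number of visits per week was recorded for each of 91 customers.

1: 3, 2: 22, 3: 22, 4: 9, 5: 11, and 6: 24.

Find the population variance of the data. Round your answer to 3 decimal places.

2.650

Values: 1, 2, 3, 4, 5, 6
n = 91, Σfx = 348, mean = 3.8242
Σfx² = 1572
Σf(x − x̄)² = Σfx² − (Σfx)²/n = 1572 − 348²/91 = 241.1868
Population variance = 241.1868 / 91 = 2.6504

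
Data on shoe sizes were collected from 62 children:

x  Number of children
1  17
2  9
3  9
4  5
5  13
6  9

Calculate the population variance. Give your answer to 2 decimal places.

3.41

Values: 1, 2, 3, 4, 5, 6
n = 62, Σfx = 201, mean = 3.2419
Σfx² = 863
Σf(x − x̄)² = Σfx² − (Σfx)²/n = 863 − 201²/62 = 211.3710
Population variance = 211.3710 / 62 = 3.4092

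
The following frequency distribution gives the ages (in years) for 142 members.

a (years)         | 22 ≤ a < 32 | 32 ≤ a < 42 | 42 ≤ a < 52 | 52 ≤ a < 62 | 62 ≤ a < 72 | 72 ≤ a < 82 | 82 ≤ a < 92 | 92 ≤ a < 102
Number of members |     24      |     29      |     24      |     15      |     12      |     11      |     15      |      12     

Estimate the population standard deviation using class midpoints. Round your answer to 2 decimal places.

Midpoints: 27, 37, 47, 57, 67, 77, 87, 97
n = 142, Σfm = 7824, mean = 55.0986
Σfm² = 504478
Σf(m − x̄)² = Σfm² − (Σfm)²/n = 504478 − 7824²/142 = 73386.6197
Population variance = 73386.6197 / 142 = 516.8072
Standard deviation = √516.8072 = 22.7334

22.73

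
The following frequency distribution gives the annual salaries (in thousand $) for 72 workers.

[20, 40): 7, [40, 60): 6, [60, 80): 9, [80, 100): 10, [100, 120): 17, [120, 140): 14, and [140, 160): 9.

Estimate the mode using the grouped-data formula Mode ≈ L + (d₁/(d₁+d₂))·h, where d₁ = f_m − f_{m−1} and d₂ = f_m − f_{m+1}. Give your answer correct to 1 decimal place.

114.0

Modal class: [100, 120) (highest frequency 17).
d₁ = 17 − 10 = 7, d₂ = 17 − 14 = 3
Mode ≈ 100 + (7/(7+3)) × 20 = 100 + 14.0000 = 114.0000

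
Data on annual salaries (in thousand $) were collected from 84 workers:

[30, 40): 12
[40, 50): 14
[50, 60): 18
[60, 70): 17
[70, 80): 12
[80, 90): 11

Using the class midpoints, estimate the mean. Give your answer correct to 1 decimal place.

59.3

Midpoints: 35, 45, 55, 65, 75, 85
Σfm = 12×35 + 14×45 + 18×55 + 17×65 + 12×75 + 11×85 = 4980
n = Σf = 84
Mean = 4980 / 84 = 59.2857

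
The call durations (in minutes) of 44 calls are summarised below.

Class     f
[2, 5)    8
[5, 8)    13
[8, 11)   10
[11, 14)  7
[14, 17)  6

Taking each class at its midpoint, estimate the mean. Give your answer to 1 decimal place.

Midpoints: 3.5, 6.5, 9.5, 12.5, 15.5
Σfm = 8×3.5 + 13×6.5 + 10×9.5 + 7×12.5 + 6×15.5 = 388
n = Σf = 44
Mean = 388 / 44 = 8.8182

8.8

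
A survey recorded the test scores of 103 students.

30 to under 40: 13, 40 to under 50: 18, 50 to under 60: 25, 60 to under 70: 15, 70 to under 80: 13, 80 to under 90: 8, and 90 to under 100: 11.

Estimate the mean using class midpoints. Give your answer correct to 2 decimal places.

61.31

Midpoints: 35, 45, 55, 65, 75, 85, 95
Σfm = 13×35 + 18×45 + 25×55 + 15×65 + 13×75 + 8×85 + 11×95 = 6315
n = Σf = 103
Mean = 6315 / 103 = 61.3107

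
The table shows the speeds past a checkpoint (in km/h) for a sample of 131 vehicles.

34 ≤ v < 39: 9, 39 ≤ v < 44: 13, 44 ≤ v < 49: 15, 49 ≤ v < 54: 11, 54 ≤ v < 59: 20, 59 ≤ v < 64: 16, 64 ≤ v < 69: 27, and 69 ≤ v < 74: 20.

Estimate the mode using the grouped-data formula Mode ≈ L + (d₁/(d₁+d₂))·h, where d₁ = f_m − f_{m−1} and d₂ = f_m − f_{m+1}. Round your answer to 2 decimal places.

67.06

Modal class: 64 ≤ v < 69 (highest frequency 27).
d₁ = 27 − 16 = 11, d₂ = 27 − 20 = 7
Mode ≈ 64 + (11/(11+7)) × 5 = 64 + 3.0556 = 67.0556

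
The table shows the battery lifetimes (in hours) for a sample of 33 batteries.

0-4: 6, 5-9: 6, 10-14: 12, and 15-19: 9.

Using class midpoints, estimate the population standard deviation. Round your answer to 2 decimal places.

Midpoints: 2, 7, 12, 17
n = 33, Σfm = 351, mean = 10.6364
Σfm² = 4647
Σf(m − x̄)² = Σfm² − (Σfm)²/n = 4647 − 351²/33 = 913.6364
Population variance = 913.6364 / 33 = 27.6860
Standard deviation = √27.6860 = 5.2617

5.26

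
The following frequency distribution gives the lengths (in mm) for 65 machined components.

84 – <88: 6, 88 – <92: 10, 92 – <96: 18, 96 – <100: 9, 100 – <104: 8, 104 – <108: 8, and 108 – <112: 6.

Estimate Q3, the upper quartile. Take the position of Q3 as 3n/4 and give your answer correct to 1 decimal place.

102.9

Cumulative frequencies: 6, 16, 34, 43, 51, 59, 65
n = 65; position = 3n/4 = 48.75.
This falls in the class 100 – <104: L = 100, F = 43, f = 8, h = 4.
Upper quartile ≈ 100 + ((48.75 − 43) / 8) × 4 = 102.8750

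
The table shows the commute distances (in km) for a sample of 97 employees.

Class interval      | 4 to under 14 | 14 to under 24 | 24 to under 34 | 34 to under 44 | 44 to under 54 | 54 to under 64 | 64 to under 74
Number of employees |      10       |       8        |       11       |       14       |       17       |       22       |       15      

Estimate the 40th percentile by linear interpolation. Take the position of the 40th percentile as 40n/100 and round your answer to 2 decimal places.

41.00

Cumulative frequencies: 10, 18, 29, 43, 60, 82, 97
n = 97; position = 40n/100 = 38.8.
This falls in the class 34 to under 44: L = 34, F = 29, f = 14, h = 10.
40th percentile ≈ 34 + ((38.8 − 29) / 14) × 10 = 41.0000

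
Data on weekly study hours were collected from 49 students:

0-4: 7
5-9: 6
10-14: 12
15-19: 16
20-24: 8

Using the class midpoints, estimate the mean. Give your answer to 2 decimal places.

Midpoints: 2, 7, 12, 17, 22
Σfm = 7×2 + 6×7 + 12×12 + 16×17 + 8×22 = 648
n = Σf = 49
Mean = 648 / 49 = 13.2245

13.22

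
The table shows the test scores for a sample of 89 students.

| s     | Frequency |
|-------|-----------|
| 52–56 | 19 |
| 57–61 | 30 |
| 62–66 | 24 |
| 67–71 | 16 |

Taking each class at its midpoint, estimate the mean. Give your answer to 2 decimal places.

61.08

Midpoints: 54, 59, 64, 69
Σfm = 19×54 + 30×59 + 24×64 + 16×69 = 5436
n = Σf = 89
Mean = 5436 / 89 = 61.0787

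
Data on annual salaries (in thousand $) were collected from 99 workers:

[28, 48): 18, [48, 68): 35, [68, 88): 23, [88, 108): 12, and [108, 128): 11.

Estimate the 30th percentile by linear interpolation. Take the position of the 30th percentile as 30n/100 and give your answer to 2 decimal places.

Cumulative frequencies: 18, 53, 76, 88, 99
n = 99; position = 30n/100 = 29.7.
This falls in the class [48, 68): L = 48, F = 18, f = 35, h = 20.
30th percentile ≈ 48 + ((29.7 − 18) / 35) × 20 = 54.6857

54.69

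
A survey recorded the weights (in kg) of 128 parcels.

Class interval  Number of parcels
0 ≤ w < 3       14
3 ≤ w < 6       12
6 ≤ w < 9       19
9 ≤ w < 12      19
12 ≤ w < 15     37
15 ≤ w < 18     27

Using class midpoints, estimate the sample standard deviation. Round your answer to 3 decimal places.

4.892

Midpoints: 1.5, 4.5, 7.5, 10.5, 13.5, 16.5
n = 128, Σfm = 1362, mean = 10.6406
Σfm² = 17532
Σf(m − x̄)² = Σfm² − (Σfm)²/n = 17532 − 1362²/128 = 3039.4688
Sample variance = 3039.4688 / 127 = 23.9328
Standard deviation = √23.9328 = 4.8921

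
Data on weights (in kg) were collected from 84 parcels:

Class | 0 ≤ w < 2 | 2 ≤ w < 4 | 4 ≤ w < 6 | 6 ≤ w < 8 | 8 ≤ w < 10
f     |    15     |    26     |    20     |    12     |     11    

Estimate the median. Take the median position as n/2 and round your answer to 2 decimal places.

4.10

Cumulative frequencies: 15, 41, 61, 73, 84
n = 84; position = n/2 = 42.
This falls in the class 4 ≤ w < 6: L = 4, F = 41, f = 20, h = 2.
Median ≈ 4 + ((42 − 41) / 20) × 2 = 4.1000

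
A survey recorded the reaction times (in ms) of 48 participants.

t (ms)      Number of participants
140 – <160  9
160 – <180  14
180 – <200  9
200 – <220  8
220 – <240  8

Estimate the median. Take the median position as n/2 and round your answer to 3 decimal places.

182.222

Cumulative frequencies: 9, 23, 32, 40, 48
n = 48; position = n/2 = 24.
This falls in the class 180 – <200: L = 180, F = 23, f = 9, h = 20.
Median ≈ 180 + ((24 − 23) / 9) × 20 = 182.2222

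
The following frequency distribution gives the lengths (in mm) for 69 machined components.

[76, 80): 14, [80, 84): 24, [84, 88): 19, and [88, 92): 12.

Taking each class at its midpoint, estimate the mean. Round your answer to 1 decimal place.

83.7

Midpoints: 78, 82, 86, 90
Σfm = 14×78 + 24×82 + 19×86 + 12×90 = 5774
n = Σf = 69
Mean = 5774 / 69 = 83.6812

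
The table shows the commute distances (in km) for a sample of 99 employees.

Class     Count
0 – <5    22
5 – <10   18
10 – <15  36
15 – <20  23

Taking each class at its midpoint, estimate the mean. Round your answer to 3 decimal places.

Midpoints: 2.5, 7.5, 12.5, 17.5
Σfm = 22×2.5 + 18×7.5 + 36×12.5 + 23×17.5 = 1042.5
n = Σf = 99
Mean = 1042.5 / 99 = 10.5303

10.530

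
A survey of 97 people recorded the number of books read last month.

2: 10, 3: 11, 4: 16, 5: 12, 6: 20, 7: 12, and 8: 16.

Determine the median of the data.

5

Cumulative frequencies: 10, 21, 37, 49, 69, 81, 97
n = 97, so the median is the value in position (n+1)/2 = 49.
Position 49 falls at value 5.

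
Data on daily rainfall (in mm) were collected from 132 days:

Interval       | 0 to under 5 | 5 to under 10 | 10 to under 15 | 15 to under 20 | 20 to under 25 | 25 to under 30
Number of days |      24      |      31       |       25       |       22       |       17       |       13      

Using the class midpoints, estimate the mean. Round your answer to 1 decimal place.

Midpoints: 2.5, 7.5, 12.5, 17.5, 22.5, 27.5
Σfm = 24×2.5 + 31×7.5 + 25×12.5 + 22×17.5 + 17×22.5 + 13×27.5 = 1730
n = Σf = 132
Mean = 1730 / 132 = 13.1061

13.1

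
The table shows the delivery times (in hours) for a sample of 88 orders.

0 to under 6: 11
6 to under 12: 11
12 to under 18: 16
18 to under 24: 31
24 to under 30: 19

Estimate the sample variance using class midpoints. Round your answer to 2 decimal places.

60.94

Midpoints: 3, 9, 15, 21, 27
n = 88, Σfm = 1536, mean = 17.4545
Σfm² = 32112
Σf(m − x̄)² = Σfm² − (Σfm)²/n = 32112 − 1536²/88 = 5301.8182
Sample variance = 5301.8182 / 87 = 60.9404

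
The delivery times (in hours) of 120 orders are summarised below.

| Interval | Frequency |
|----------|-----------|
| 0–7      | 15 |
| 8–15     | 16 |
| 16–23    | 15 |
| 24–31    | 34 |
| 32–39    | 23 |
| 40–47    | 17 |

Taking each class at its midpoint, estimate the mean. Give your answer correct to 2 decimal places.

25.17

Midpoints: 3.5, 11.5, 19.5, 27.5, 35.5, 43.5
Σfm = 15×3.5 + 16×11.5 + 15×19.5 + 34×27.5 + 23×35.5 + 17×43.5 = 3020
n = Σf = 120
Mean = 3020 / 120 = 25.1667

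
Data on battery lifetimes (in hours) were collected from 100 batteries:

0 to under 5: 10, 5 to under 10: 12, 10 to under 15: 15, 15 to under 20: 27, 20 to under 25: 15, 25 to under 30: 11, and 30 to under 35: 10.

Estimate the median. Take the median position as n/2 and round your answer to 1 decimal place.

17.4

Cumulative frequencies: 10, 22, 37, 64, 79, 90, 100
n = 100; position = n/2 = 50.
This falls in the class 15 to under 20: L = 15, F = 37, f = 27, h = 5.
Median ≈ 15 + ((50 − 37) / 27) × 5 = 17.4074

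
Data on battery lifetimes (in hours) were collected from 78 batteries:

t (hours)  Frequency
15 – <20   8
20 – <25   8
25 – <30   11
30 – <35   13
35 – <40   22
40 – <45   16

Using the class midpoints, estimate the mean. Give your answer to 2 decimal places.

Midpoints: 17.5, 22.5, 27.5, 32.5, 37.5, 42.5
Σfm = 8×17.5 + 8×22.5 + 11×27.5 + 13×32.5 + 22×37.5 + 16×42.5 = 2550
n = Σf = 78
Mean = 2550 / 78 = 32.6923

32.69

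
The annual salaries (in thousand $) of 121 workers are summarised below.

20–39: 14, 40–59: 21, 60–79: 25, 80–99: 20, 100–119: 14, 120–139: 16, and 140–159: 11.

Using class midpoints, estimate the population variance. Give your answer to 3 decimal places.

Midpoints: 29.5, 49.5, 69.5, 89.5, 109.5, 129.5, 149.5
n = 121, Σfm = 10229.5, mean = 84.5413
Σfm² = 1026640.25
Σf(m − x̄)² = Σfm² − (Σfm)²/n = 1026640.25 − 10229.5²/121 = 161824.7934
Population variance = 161824.7934 / 121 = 1337.3950

1337.395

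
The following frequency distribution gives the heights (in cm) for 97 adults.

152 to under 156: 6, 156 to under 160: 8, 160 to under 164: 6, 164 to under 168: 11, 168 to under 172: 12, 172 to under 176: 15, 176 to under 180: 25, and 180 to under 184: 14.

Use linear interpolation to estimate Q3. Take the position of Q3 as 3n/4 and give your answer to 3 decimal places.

Cumulative frequencies: 6, 14, 20, 31, 43, 58, 83, 97
n = 97; position = 3n/4 = 72.75.
This falls in the class 176 to under 180: L = 176, F = 58, f = 25, h = 4.
Upper quartile ≈ 176 + ((72.75 − 58) / 25) × 4 = 178.3600

178.360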